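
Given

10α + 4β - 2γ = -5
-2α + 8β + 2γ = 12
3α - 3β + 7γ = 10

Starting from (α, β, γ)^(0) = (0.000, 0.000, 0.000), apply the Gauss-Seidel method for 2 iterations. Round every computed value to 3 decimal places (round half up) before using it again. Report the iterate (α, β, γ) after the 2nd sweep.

Iteration 1:
  α = (-5 - (4)·0.000 - (-2)·0.000) / (10) = -0.500
  β = (12 - (-2)·-0.500 - (2)·0.000) / (8) = 1.375
  γ = (10 - (3)·-0.500 - (-3)·1.375) / (7) = 2.232
Iteration 2:
  α = (-5 - (4)·1.375 - (-2)·2.232) / (10) = -0.604
  β = (12 - (-2)·-0.604 - (2)·2.232) / (8) = 0.791
  γ = (10 - (3)·-0.604 - (-3)·0.791) / (7) = 2.026

(-0.604, 0.791, 2.026)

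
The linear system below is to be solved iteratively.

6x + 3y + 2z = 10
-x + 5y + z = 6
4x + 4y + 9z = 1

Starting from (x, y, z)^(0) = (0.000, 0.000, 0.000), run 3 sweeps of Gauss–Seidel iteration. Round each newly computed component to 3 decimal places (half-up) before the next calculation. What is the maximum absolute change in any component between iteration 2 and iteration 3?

0.118

Iteration 1:
  x = (10 - (3)·0.000 - (2)·0.000) / (6) = 1.667
  y = (6 - (-1)·1.667 - (1)·0.000) / (5) = 1.533
  z = (1 - (4)·1.667 - (4)·1.533) / (9) = -1.311
Iteration 2:
  x = (10 - (3)·1.533 - (2)·-1.311) / (6) = 1.337
  y = (6 - (-1)·1.337 - (1)·-1.311) / (5) = 1.730
  z = (1 - (4)·1.337 - (4)·1.730) / (9) = -1.252
Iteration 3:
  x = (10 - (3)·1.730 - (2)·-1.252) / (6) = 1.219
  y = (6 - (-1)·1.219 - (1)·-1.252) / (5) = 1.694
  z = (1 - (4)·1.219 - (4)·1.694) / (9) = -1.184
Change: (-0.118, -0.036, 0.068) → max |·| = 0.118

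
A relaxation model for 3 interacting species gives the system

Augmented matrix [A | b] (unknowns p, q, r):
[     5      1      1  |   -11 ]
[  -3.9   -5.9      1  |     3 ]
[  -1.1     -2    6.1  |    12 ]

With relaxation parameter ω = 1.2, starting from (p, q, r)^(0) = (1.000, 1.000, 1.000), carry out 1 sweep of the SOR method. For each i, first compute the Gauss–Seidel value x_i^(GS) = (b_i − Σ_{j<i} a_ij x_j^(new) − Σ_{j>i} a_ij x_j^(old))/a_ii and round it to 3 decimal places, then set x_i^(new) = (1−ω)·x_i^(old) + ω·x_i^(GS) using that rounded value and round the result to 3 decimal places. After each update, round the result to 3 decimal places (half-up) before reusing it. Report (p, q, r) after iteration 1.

Iteration 1:
  p: GS value = (-11 - (1)·1.000 - (1)·1.000) / (5) = -2.600;  p ← (1−ω)·1.000 + ω·-2.600 = -3.320
  q: GS value = (3 - (-3.9)·-3.320 - (1)·1.000) / (-5.9) = 1.856;  q ← (1−ω)·1.000 + ω·1.856 = 2.027
  r: GS value = (12 - (-1.1)·-3.320 - (-2)·2.027) / (6.1) = 2.033;  r ← (1−ω)·1.000 + ω·2.033 = 2.240

(-3.320, 2.027, 2.240)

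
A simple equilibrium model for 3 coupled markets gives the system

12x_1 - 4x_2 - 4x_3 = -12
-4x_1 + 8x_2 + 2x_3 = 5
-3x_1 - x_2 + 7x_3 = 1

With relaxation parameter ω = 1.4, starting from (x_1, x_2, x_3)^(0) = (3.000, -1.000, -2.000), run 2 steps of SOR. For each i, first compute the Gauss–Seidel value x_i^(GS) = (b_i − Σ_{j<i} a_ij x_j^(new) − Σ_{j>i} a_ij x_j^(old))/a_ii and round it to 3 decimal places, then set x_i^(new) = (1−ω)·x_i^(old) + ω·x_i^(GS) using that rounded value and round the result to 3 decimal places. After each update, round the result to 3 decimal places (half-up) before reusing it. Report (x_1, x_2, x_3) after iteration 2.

Iteration 1:
  x_1: GS value = (-12 - (-4)·-1.000 - (-4)·-2.000) / (12) = -2.000;  x_1 ← (1−ω)·3.000 + ω·-2.000 = -4.000
  x_2: GS value = (5 - (-4)·-4.000 - (2)·-2.000) / (8) = -0.875;  x_2 ← (1−ω)·-1.000 + ω·-0.875 = -0.825
  x_3: GS value = (1 - (-3)·-4.000 - (-1)·-0.825) / (7) = -1.689;  x_3 ← (1−ω)·-2.000 + ω·-1.689 = -1.565
Iteration 2:
  x_1: GS value = (-12 - (-4)·-0.825 - (-4)·-1.565) / (12) = -1.797;  x_1 ← (1−ω)·-4.000 + ω·-1.797 = -0.916
  x_2: GS value = (5 - (-4)·-0.916 - (2)·-1.565) / (8) = 0.558;  x_2 ← (1−ω)·-0.825 + ω·0.558 = 1.111
  x_3: GS value = (1 - (-3)·-0.916 - (-1)·1.111) / (7) = -0.091;  x_3 ← (1−ω)·-1.565 + ω·-0.091 = 0.499

(-0.916, 1.111, 0.499)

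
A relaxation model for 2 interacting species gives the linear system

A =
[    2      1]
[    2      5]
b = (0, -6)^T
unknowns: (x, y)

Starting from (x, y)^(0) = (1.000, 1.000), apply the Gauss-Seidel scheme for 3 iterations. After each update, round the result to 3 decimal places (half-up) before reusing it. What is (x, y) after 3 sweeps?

(0.700, -1.480)

Iteration 1:
  x = (0 - (1)·1.000) / (2) = -0.500
  y = (-6 - (2)·-0.500) / (5) = -1.000
Iteration 2:
  x = (0 - (1)·-1.000) / (2) = 0.500
  y = (-6 - (2)·0.500) / (5) = -1.400
Iteration 3:
  x = (0 - (1)·-1.400) / (2) = 0.700
  y = (-6 - (2)·0.700) / (5) = -1.480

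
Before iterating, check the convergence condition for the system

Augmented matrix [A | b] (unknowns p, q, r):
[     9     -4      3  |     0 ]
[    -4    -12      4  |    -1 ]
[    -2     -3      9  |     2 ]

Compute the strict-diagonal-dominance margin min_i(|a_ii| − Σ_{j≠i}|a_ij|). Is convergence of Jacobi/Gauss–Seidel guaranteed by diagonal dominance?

2

row 1: |9| − (4+3) = 2
row 2: |-12| − (4+4) = 4
row 3: |9| − (2+3) = 4
minimum over rows = 2 → strictly diagonally dominant (convergence guaranteed)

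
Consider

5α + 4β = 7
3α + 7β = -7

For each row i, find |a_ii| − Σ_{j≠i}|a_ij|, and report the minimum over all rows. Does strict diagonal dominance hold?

row 1: |5| − (4) = 1
row 2: |7| − (3) = 4
minimum over rows = 1 → strictly diagonally dominant (convergence guaranteed)

1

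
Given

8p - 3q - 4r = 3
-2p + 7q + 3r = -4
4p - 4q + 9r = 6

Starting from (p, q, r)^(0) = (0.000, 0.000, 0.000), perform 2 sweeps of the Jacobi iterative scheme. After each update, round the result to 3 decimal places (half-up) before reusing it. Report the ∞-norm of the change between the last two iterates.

0.421

Iteration 1:
  p = (3 - (-3)·0.000 - (-4)·0.000) / (8) = 0.375
  q = (-4 - (-2)·0.000 - (3)·0.000) / (7) = -0.571
  r = (6 - (4)·0.000 - (-4)·0.000) / (9) = 0.667
Iteration 2:
  p = (3 - (-3)·-0.571 - (-4)·0.667) / (8) = 0.494
  q = (-4 - (-2)·0.375 - (3)·0.667) / (7) = -0.750
  r = (6 - (4)·0.375 - (-4)·-0.571) / (9) = 0.246
Change: (0.119, -0.179, -0.421) → max |·| = 0.421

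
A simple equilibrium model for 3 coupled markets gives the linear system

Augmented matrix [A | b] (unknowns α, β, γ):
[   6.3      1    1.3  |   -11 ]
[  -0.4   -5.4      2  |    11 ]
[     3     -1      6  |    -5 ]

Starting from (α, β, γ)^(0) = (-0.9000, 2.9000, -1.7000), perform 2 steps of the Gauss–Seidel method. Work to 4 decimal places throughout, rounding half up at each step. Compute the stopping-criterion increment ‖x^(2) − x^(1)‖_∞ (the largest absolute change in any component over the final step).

Iteration 1:
  α = (-11 - (1)·2.9000 - (1.3)·-1.7000) / (6.3) = -1.8556
  β = (11 - (-0.4)·-1.8556 - (2)·-1.7000) / (-5.4) = -2.5292
  γ = (-5 - (3)·-1.8556 - (-1)·-2.5292) / (6) = -0.3271
Iteration 2:
  α = (-11 - (1)·-2.5292 - (1.3)·-0.3271) / (6.3) = -1.2771
  β = (11 - (-0.4)·-1.2771 - (2)·-0.3271) / (-5.4) = -2.0636
  γ = (-5 - (3)·-1.2771 - (-1)·-2.0636) / (6) = -0.5387
Change: (0.5785, 0.4656, -0.2116) → max |·| = 0.5785

0.5785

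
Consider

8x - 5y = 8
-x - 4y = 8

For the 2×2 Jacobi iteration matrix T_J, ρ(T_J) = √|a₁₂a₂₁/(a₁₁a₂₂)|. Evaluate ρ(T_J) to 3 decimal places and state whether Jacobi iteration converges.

a₁₂a₂₁/(a₁₁a₂₂) = (-5)·(-1) / ((8)·(-4)) = -0.156250
ρ = √|-0.156250| = √0.156250 = 0.395
ρ < 1, so Jacobi converges

0.395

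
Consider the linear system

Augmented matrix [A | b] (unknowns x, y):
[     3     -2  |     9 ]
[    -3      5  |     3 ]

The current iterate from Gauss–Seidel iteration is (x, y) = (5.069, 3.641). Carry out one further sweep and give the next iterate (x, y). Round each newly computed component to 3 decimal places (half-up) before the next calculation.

(5.427, 3.856)

One sweep:
  x = (9 - (-2)·3.641) / (3) = 5.427
  y = (3 - (-3)·5.427) / (5) = 3.856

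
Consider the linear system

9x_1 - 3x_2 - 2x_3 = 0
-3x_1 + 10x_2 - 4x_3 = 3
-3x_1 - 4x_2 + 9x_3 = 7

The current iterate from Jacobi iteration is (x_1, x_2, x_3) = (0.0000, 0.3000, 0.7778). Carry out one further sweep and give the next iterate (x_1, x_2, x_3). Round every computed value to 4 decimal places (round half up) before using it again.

(0.2728, 0.6111, 0.9111)

One sweep:
  x_1 = (0 - (-3)·0.3000 - (-2)·0.7778) / (9) = 0.2728
  x_2 = (3 - (-3)·0.0000 - (-4)·0.7778) / (10) = 0.6111
  x_3 = (7 - (-3)·0.0000 - (-4)·0.3000) / (9) = 0.9111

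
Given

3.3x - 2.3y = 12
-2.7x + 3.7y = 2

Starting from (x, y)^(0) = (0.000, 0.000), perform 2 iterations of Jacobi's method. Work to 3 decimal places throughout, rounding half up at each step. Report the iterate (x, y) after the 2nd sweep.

(4.013, 3.194)

Iteration 1:
  x = (12 - (-2.3)·0.000) / (3.3) = 3.636
  y = (2 - (-2.7)·0.000) / (3.7) = 0.541
Iteration 2:
  x = (12 - (-2.3)·0.541) / (3.3) = 4.013
  y = (2 - (-2.7)·3.636) / (3.7) = 3.194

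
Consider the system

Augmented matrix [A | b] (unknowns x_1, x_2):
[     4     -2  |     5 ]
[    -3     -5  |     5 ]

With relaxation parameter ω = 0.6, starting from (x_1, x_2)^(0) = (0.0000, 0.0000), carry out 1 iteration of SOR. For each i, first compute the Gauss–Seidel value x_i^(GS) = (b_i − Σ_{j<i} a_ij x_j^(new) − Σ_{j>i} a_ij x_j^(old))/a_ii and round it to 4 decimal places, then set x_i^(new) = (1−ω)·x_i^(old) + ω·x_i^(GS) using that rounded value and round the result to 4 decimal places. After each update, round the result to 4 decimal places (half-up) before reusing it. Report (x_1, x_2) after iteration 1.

(0.7500, -0.8700)

Iteration 1:
  x_1: GS value = (5 - (-2)·0.0000) / (4) = 1.2500;  x_1 ← (1−ω)·0.0000 + ω·1.2500 = 0.7500
  x_2: GS value = (5 - (-3)·0.7500) / (-5) = -1.4500;  x_2 ← (1−ω)·0.0000 + ω·-1.4500 = -0.8700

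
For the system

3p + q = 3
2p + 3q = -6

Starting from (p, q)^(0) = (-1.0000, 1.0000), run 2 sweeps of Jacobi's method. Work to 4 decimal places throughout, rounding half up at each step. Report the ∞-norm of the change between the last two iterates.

1.1112

Iteration 1:
  p = (3 - (1)·1.0000) / (3) = 0.6667
  q = (-6 - (2)·-1.0000) / (3) = -1.3333
Iteration 2:
  p = (3 - (1)·-1.3333) / (3) = 1.4444
  q = (-6 - (2)·0.6667) / (3) = -2.4445
Change: (0.7777, -1.1112) → max |·| = 1.1112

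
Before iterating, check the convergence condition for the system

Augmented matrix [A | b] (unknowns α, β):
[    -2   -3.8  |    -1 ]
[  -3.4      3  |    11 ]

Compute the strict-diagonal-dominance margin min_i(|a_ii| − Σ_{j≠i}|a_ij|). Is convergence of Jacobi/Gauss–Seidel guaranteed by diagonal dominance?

row 1: |-2| − (3.8) = -1.8
row 2: |3| − (3.4) = -0.4
minimum over rows = -1.8 → not strictly diagonally dominant

-1.8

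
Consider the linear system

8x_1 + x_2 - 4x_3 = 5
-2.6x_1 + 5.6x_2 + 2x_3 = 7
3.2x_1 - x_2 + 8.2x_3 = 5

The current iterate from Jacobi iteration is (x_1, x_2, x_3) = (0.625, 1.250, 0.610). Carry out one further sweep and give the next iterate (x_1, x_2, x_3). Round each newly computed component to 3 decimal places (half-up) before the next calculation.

One sweep:
  x_1 = (5 - (1)·1.250 - (-4)·0.610) / (8) = 0.774
  x_2 = (7 - (-2.6)·0.625 - (2)·0.610) / (5.6) = 1.322
  x_3 = (5 - (3.2)·0.625 - (-1)·1.250) / (8.2) = 0.518

(0.774, 1.322, 0.518)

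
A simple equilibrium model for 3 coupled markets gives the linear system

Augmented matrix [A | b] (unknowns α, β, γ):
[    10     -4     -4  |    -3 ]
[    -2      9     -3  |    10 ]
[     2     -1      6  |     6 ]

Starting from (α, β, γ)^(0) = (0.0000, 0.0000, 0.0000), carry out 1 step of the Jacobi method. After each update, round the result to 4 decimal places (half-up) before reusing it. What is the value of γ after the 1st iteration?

1.0000

Iteration 1:
  α = (-3 - (-4)·0.0000 - (-4)·0.0000) / (10) = -0.3000
  β = (10 - (-2)·0.0000 - (-3)·0.0000) / (9) = 1.1111
  γ = (6 - (2)·0.0000 - (-1)·0.0000) / (6) = 1.0000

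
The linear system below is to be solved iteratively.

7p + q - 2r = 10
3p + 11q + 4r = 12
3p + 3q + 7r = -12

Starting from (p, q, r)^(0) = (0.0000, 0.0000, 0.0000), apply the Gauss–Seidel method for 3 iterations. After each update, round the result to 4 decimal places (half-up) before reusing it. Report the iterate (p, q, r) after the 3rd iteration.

(0.3670, 1.9986, -2.7281)

Iteration 1:
  p = (10 - (1)·0.0000 - (-2)·0.0000) / (7) = 1.4286
  q = (12 - (3)·1.4286 - (4)·0.0000) / (11) = 0.7013
  r = (-12 - (3)·1.4286 - (3)·0.7013) / (7) = -2.6271
Iteration 2:
  p = (10 - (1)·0.7013 - (-2)·-2.6271) / (7) = 0.5778
  q = (12 - (3)·0.5778 - (4)·-2.6271) / (11) = 1.8886
  r = (-12 - (3)·0.5778 - (3)·1.8886) / (7) = -2.7713
Iteration 3:
  p = (10 - (1)·1.8886 - (-2)·-2.7713) / (7) = 0.3670
  q = (12 - (3)·0.3670 - (4)·-2.7713) / (11) = 1.9986
  r = (-12 - (3)·0.3670 - (3)·1.9986) / (7) = -2.7281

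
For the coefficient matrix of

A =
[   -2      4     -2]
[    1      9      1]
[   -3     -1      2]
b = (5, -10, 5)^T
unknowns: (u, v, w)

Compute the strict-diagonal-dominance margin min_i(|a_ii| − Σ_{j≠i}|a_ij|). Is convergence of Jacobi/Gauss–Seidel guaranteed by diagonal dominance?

row 1: |-2| − (4+2) = -4
row 2: |9| − (1+1) = 7
row 3: |2| − (3+1) = -2
minimum over rows = -4 → not strictly diagonally dominant

-4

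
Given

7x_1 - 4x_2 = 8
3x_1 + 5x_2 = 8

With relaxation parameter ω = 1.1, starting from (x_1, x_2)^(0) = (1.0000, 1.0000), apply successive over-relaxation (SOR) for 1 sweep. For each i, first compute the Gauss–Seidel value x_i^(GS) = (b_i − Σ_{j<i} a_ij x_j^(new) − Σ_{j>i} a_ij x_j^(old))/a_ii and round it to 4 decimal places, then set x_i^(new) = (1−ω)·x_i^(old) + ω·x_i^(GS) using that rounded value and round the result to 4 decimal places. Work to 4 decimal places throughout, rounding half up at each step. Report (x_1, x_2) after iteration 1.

(1.7857, 0.4815)

Iteration 1:
  x_1: GS value = (8 - (-4)·1.0000) / (7) = 1.7143;  x_1 ← (1−ω)·1.0000 + ω·1.7143 = 1.7857
  x_2: GS value = (8 - (3)·1.7857) / (5) = 0.5286;  x_2 ← (1−ω)·1.0000 + ω·0.5286 = 0.4815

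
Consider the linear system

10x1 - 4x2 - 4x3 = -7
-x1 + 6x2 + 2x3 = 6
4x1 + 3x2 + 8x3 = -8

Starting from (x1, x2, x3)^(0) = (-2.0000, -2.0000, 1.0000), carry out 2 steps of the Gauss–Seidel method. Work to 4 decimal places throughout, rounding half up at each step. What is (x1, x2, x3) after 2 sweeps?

Iteration 1:
  x1 = (-7 - (-4)·-2.0000 - (-4)·1.0000) / (10) = -1.1000
  x2 = (6 - (-1)·-1.1000 - (2)·1.0000) / (6) = 0.4833
  x3 = (-8 - (4)·-1.1000 - (3)·0.4833) / (8) = -0.6312
Iteration 2:
  x1 = (-7 - (-4)·0.4833 - (-4)·-0.6312) / (10) = -0.7592
  x2 = (6 - (-1)·-0.7592 - (2)·-0.6312) / (6) = 1.0839
  x3 = (-8 - (4)·-0.7592 - (3)·1.0839) / (8) = -1.0269

(-0.7592, 1.0839, -1.0269)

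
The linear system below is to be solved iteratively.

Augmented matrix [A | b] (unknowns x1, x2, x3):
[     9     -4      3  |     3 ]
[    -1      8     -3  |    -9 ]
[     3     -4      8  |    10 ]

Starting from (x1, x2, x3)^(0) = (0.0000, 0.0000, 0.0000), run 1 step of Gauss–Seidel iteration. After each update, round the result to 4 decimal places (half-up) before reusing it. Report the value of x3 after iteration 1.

0.5834

Iteration 1:
  x1 = (3 - (-4)·0.0000 - (3)·0.0000) / (9) = 0.3333
  x2 = (-9 - (-1)·0.3333 - (-3)·0.0000) / (8) = -1.0833
  x3 = (10 - (3)·0.3333 - (-4)·-1.0833) / (8) = 0.5834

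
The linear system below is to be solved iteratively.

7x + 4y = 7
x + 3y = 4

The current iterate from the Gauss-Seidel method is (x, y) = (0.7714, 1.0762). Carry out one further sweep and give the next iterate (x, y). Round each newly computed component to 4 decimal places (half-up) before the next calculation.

One sweep:
  x = (7 - (4)·1.0762) / (7) = 0.3850
  y = (4 - (1)·0.3850) / (3) = 1.2050

(0.3850, 1.2050)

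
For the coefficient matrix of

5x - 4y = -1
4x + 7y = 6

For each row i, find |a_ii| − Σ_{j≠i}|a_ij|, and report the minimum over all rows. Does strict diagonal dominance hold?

1

row 1: |5| − (4) = 1
row 2: |7| − (4) = 3
minimum over rows = 1 → strictly diagonally dominant (convergence guaranteed)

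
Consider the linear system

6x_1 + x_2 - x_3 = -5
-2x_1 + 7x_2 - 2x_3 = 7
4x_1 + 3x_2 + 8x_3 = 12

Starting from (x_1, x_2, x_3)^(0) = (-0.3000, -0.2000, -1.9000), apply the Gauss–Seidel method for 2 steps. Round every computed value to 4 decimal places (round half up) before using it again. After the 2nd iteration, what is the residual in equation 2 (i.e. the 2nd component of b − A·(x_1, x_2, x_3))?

Iteration 1:
  x_1 = (-5 - (1)·-0.2000 - (-1)·-1.9000) / (6) = -1.1167
  x_2 = (7 - (-2)·-1.1167 - (-2)·-1.9000) / (7) = 0.1381
  x_3 = (12 - (4)·-1.1167 - (3)·0.1381) / (8) = 2.0066
Iteration 2:
  x_1 = (-5 - (1)·0.1381 - (-1)·2.0066) / (6) = -0.5219
  x_2 = (7 - (-2)·-0.5219 - (-2)·2.0066) / (7) = 1.4242
  x_3 = (12 - (4)·-0.5219 - (3)·1.4242) / (8) = 1.2269
Residual b − A·x = (-2.0659, -1.5594, -0.0002)

-1.5594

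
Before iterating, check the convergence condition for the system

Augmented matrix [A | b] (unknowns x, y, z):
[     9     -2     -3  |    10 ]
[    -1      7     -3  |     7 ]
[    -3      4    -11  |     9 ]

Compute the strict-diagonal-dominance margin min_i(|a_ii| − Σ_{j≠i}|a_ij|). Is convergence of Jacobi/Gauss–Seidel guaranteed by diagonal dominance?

3

row 1: |9| − (2+3) = 4
row 2: |7| − (1+3) = 3
row 3: |-11| − (3+4) = 4
minimum over rows = 3 → strictly diagonally dominant (convergence guaranteed)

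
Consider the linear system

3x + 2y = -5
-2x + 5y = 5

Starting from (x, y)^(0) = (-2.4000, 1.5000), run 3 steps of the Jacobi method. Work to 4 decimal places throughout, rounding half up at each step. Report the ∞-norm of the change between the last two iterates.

Iteration 1:
  x = (-5 - (2)·1.5000) / (3) = -2.6667
  y = (5 - (-2)·-2.4000) / (5) = 0.0400
Iteration 2:
  x = (-5 - (2)·0.0400) / (3) = -1.6933
  y = (5 - (-2)·-2.6667) / (5) = -0.0667
Iteration 3:
  x = (-5 - (2)·-0.0667) / (3) = -1.6222
  y = (5 - (-2)·-1.6933) / (5) = 0.3227
Change: (0.0711, 0.3894) → max |·| = 0.3894

0.3894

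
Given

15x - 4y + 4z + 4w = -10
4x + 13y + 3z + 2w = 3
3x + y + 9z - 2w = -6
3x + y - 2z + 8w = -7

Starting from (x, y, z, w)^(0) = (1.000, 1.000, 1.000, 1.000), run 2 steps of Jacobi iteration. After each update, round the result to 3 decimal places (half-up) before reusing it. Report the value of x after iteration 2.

-0.253

Iteration 1:
  x = (-10 - (-4)·1.000 - (4)·1.000 - (4)·1.000) / (15) = -0.933
  y = (3 - (4)·1.000 - (3)·1.000 - (2)·1.000) / (13) = -0.462
  z = (-6 - (3)·1.000 - (1)·1.000 - (-2)·1.000) / (9) = -0.889
  w = (-7 - (3)·1.000 - (1)·1.000 - (-2)·1.000) / (8) = -1.125
Iteration 2:
  x = (-10 - (-4)·-0.462 - (4)·-0.889 - (4)·-1.125) / (15) = -0.253
  y = (3 - (4)·-0.933 - (3)·-0.889 - (2)·-1.125) / (13) = 0.896
  z = (-6 - (3)·-0.933 - (1)·-0.462 - (-2)·-1.125) / (9) = -0.554
  w = (-7 - (3)·-0.933 - (1)·-0.462 - (-2)·-0.889) / (8) = -0.690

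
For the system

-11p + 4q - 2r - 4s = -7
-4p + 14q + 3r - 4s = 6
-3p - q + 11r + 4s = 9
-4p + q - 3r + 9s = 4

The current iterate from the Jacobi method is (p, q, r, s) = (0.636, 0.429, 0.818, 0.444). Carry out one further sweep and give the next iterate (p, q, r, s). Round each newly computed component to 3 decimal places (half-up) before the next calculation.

(0.482, 0.562, 0.869, 0.952)

One sweep:
  p = (-7 - (4)·0.429 - (-2)·0.818 - (-4)·0.444) / (-11) = 0.482
  q = (6 - (-4)·0.636 - (3)·0.818 - (-4)·0.444) / (14) = 0.562
  r = (9 - (-3)·0.636 - (-1)·0.429 - (4)·0.444) / (11) = 0.869
  s = (4 - (-4)·0.636 - (1)·0.429 - (-3)·0.818) / (9) = 0.952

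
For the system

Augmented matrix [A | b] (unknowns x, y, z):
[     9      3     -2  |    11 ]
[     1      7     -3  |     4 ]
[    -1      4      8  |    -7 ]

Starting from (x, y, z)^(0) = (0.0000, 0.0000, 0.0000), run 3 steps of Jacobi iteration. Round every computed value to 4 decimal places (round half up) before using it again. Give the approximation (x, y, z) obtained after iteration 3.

Iteration 1:
  x = (11 - (3)·0.0000 - (-2)·0.0000) / (9) = 1.2222
  y = (4 - (1)·0.0000 - (-3)·0.0000) / (7) = 0.5714
  z = (-7 - (-1)·0.0000 - (4)·0.0000) / (8) = -0.8750
Iteration 2:
  x = (11 - (3)·0.5714 - (-2)·-0.8750) / (9) = 0.8373
  y = (4 - (1)·1.2222 - (-3)·-0.8750) / (7) = 0.0218
  z = (-7 - (-1)·1.2222 - (4)·0.5714) / (8) = -1.0079
Iteration 3:
  x = (11 - (3)·0.0218 - (-2)·-1.0079) / (9) = 0.9910
  y = (4 - (1)·0.8373 - (-3)·-1.0079) / (7) = 0.0199
  z = (-7 - (-1)·0.8373 - (4)·0.0218) / (8) = -0.7812

(0.9910, 0.0199, -0.7812)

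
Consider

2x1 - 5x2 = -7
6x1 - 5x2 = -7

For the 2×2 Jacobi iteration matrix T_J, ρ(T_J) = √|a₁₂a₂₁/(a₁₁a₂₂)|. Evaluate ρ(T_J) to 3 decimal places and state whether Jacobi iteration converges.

1.732

a₁₂a₂₁/(a₁₁a₂₂) = (-5)·(6) / ((2)·(-5)) = 3.000000
ρ = √|3.000000| = √3.000000 = 1.732
ρ > 1, so Jacobi diverges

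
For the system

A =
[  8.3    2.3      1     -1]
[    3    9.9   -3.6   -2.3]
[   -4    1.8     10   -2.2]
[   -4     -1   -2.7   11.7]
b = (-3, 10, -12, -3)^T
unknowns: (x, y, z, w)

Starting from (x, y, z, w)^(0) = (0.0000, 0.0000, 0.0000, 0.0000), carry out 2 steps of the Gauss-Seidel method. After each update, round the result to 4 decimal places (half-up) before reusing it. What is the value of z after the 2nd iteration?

-1.6506

Iteration 1:
  x = (-3 - (2.3)·0.0000 - (1)·0.0000 - (-1)·0.0000) / (8.3) = -0.3614
  y = (10 - (3)·-0.3614 - (-3.6)·0.0000 - (-2.3)·0.0000) / (9.9) = 1.1196
  z = (-12 - (-4)·-0.3614 - (1.8)·1.1196 - (-2.2)·0.0000) / (10) = -1.5461
  w = (-3 - (-4)·-0.3614 - (-1)·1.1196 - (-2.7)·-1.5461) / (11.7) = -0.6411
Iteration 2:
  x = (-3 - (2.3)·1.1196 - (1)·-1.5461 - (-1)·-0.6411) / (8.3) = -0.5627
  y = (10 - (3)·-0.5627 - (-3.6)·-1.5461 - (-2.3)·-0.6411) / (9.9) = 0.4695
  z = (-12 - (-4)·-0.5627 - (1.8)·0.4695 - (-2.2)·-0.6411) / (10) = -1.6506
  w = (-3 - (-4)·-0.5627 - (-1)·0.4695 - (-2.7)·-1.6506) / (11.7) = -0.7896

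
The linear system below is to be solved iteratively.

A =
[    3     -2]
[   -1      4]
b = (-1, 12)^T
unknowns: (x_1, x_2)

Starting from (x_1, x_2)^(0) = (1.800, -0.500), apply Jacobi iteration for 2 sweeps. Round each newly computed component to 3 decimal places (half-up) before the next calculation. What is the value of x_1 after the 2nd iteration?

Iteration 1:
  x_1 = (-1 - (-2)·-0.500) / (3) = -0.667
  x_2 = (12 - (-1)·1.800) / (4) = 3.450
Iteration 2:
  x_1 = (-1 - (-2)·3.450) / (3) = 1.967
  x_2 = (12 - (-1)·-0.667) / (4) = 2.833

1.967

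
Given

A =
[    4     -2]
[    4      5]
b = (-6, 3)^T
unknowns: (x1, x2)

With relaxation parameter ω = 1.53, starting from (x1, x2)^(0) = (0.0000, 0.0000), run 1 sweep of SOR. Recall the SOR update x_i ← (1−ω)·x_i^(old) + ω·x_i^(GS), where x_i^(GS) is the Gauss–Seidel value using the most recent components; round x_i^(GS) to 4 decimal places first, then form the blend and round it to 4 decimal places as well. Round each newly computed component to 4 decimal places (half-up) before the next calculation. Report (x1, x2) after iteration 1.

Iteration 1:
  x1: GS value = (-6 - (-2)·0.0000) / (4) = -1.5000;  x1 ← (1−ω)·0.0000 + ω·-1.5000 = -2.2950
  x2: GS value = (3 - (4)·-2.2950) / (5) = 2.4360;  x2 ← (1−ω)·0.0000 + ω·2.4360 = 3.7271

(-2.2950, 3.7271)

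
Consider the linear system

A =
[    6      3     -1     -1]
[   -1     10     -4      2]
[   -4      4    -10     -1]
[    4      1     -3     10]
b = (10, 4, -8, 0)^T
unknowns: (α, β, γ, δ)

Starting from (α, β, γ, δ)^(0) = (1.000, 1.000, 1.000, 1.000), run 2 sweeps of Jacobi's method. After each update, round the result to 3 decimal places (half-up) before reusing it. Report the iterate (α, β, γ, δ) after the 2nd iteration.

Iteration 1:
  α = (10 - (3)·1.000 - (-1)·1.000 - (-1)·1.000) / (6) = 1.500
  β = (4 - (-1)·1.000 - (-4)·1.000 - (2)·1.000) / (10) = 0.700
  γ = (-8 - (-4)·1.000 - (4)·1.000 - (-1)·1.000) / (-10) = 0.700
  δ = (0 - (4)·1.000 - (1)·1.000 - (-3)·1.000) / (10) = -0.200
Iteration 2:
  α = (10 - (3)·0.700 - (-1)·0.700 - (-1)·-0.200) / (6) = 1.400
  β = (4 - (-1)·1.500 - (-4)·0.700 - (2)·-0.200) / (10) = 0.870
  γ = (-8 - (-4)·1.500 - (4)·0.700 - (-1)·-0.200) / (-10) = 0.500
  δ = (0 - (4)·1.500 - (1)·0.700 - (-3)·0.700) / (10) = -0.460

(1.400, 0.870, 0.500, -0.460)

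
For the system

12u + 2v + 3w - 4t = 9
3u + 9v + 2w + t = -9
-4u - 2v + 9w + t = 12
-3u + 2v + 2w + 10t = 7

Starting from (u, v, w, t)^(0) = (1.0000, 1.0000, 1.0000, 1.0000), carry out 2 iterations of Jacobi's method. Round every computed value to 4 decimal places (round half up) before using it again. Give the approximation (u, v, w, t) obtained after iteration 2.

Iteration 1:
  u = (9 - (2)·1.0000 - (3)·1.0000 - (-4)·1.0000) / (12) = 0.6667
  v = (-9 - (3)·1.0000 - (2)·1.0000 - (1)·1.0000) / (9) = -1.6667
  w = (12 - (-4)·1.0000 - (-2)·1.0000 - (1)·1.0000) / (9) = 1.8889
  t = (7 - (-3)·1.0000 - (2)·1.0000 - (2)·1.0000) / (10) = 0.6000
Iteration 2:
  u = (9 - (2)·-1.6667 - (3)·1.8889 - (-4)·0.6000) / (12) = 0.7556
  v = (-9 - (3)·0.6667 - (2)·1.8889 - (1)·0.6000) / (9) = -1.7087
  w = (12 - (-4)·0.6667 - (-2)·-1.6667 - (1)·0.6000) / (9) = 1.1926
  t = (7 - (-3)·0.6667 - (2)·-1.6667 - (2)·1.8889) / (10) = 0.8556

(0.7556, -1.7087, 1.1926, 0.8556)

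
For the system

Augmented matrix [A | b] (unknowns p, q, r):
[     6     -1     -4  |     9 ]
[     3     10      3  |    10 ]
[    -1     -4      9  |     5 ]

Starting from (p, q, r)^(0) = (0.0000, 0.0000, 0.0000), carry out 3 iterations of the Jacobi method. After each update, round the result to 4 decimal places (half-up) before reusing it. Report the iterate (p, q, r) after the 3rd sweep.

Iteration 1:
  p = (9 - (-1)·0.0000 - (-4)·0.0000) / (6) = 1.5000
  q = (10 - (3)·0.0000 - (3)·0.0000) / (10) = 1.0000
  r = (5 - (-1)·0.0000 - (-4)·0.0000) / (9) = 0.5556
Iteration 2:
  p = (9 - (-1)·1.0000 - (-4)·0.5556) / (6) = 2.0371
  q = (10 - (3)·1.5000 - (3)·0.5556) / (10) = 0.3833
  r = (5 - (-1)·1.5000 - (-4)·1.0000) / (9) = 1.1667
Iteration 3:
  p = (9 - (-1)·0.3833 - (-4)·1.1667) / (6) = 2.3417
  q = (10 - (3)·2.0371 - (3)·1.1667) / (10) = 0.0389
  r = (5 - (-1)·2.0371 - (-4)·0.3833) / (9) = 0.9523

(2.3417, 0.0389, 0.9523)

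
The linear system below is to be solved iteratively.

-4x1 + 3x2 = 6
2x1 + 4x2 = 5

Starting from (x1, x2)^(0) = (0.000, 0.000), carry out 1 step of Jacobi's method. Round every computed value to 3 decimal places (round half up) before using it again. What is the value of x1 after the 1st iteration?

Iteration 1:
  x1 = (6 - (3)·0.000) / (-4) = -1.500
  x2 = (5 - (2)·0.000) / (4) = 1.250

-1.500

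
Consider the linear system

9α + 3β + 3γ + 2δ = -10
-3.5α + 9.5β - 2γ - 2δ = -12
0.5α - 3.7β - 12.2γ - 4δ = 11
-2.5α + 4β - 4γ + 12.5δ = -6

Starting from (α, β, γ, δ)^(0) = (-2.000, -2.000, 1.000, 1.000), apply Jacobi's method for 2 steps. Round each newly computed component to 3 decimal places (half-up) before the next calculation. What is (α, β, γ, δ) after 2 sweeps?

(-0.368, -1.763, -0.490, -0.400)

Iteration 1:
  α = (-10 - (3)·-2.000 - (3)·1.000 - (2)·1.000) / (9) = -1.000
  β = (-12 - (-3.5)·-2.000 - (-2)·1.000 - (-2)·1.000) / (9.5) = -1.579
  γ = (11 - (0.5)·-2.000 - (-3.7)·-2.000 - (-4)·1.000) / (-12.2) = -0.705
  δ = (-6 - (-2.5)·-2.000 - (4)·-2.000 - (-4)·1.000) / (12.5) = 0.080
Iteration 2:
  α = (-10 - (3)·-1.579 - (3)·-0.705 - (2)·0.080) / (9) = -0.368
  β = (-12 - (-3.5)·-1.000 - (-2)·-0.705 - (-2)·0.080) / (9.5) = -1.763
  γ = (11 - (0.5)·-1.000 - (-3.7)·-1.579 - (-4)·0.080) / (-12.2) = -0.490
  δ = (-6 - (-2.5)·-1.000 - (4)·-1.579 - (-4)·-0.705) / (12.5) = -0.400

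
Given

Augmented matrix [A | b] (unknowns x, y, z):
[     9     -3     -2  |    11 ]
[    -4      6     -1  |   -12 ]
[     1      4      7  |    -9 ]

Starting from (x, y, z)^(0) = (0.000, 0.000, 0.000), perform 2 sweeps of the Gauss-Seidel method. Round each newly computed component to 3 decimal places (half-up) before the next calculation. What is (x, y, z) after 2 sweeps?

(0.653, -1.695, -0.410)

Iteration 1:
  x = (11 - (-3)·0.000 - (-2)·0.000) / (9) = 1.222
  y = (-12 - (-4)·1.222 - (-1)·0.000) / (6) = -1.185
  z = (-9 - (1)·1.222 - (4)·-1.185) / (7) = -0.783
Iteration 2:
  x = (11 - (-3)·-1.185 - (-2)·-0.783) / (9) = 0.653
  y = (-12 - (-4)·0.653 - (-1)·-0.783) / (6) = -1.695
  z = (-9 - (1)·0.653 - (4)·-1.695) / (7) = -0.410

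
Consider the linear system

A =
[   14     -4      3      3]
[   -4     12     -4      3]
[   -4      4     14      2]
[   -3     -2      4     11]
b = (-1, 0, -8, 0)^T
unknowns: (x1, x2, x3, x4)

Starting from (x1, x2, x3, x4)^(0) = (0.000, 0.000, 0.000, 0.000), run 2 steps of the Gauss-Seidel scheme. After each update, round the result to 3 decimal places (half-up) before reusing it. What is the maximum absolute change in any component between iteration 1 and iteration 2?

0.216

Iteration 1:
  x1 = (-1 - (-4)·0.000 - (3)·0.000 - (3)·0.000) / (14) = -0.071
  x2 = (0 - (-4)·-0.071 - (-4)·0.000 - (3)·0.000) / (12) = -0.024
  x3 = (-8 - (-4)·-0.071 - (4)·-0.024 - (2)·0.000) / (14) = -0.585
  x4 = (0 - (-3)·-0.071 - (-2)·-0.024 - (4)·-0.585) / (11) = 0.189
Iteration 2:
  x1 = (-1 - (-4)·-0.024 - (3)·-0.585 - (3)·0.189) / (14) = 0.007
  x2 = (0 - (-4)·0.007 - (-4)·-0.585 - (3)·0.189) / (12) = -0.240
  x3 = (-8 - (-4)·0.007 - (4)·-0.240 - (2)·0.189) / (14) = -0.528
  x4 = (0 - (-3)·0.007 - (-2)·-0.240 - (4)·-0.528) / (11) = 0.150
Change: (0.078, -0.216, 0.057, -0.039) → max |·| = 0.216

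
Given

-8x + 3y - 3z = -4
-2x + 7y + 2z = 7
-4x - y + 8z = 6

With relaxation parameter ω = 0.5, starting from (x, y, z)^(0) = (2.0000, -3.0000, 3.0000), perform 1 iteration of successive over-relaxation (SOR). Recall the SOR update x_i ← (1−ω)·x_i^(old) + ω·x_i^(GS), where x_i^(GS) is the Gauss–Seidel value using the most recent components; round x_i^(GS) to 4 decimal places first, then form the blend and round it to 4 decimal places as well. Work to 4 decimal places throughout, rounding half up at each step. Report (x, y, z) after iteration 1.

Iteration 1:
  x: GS value = (-4 - (3)·-3.0000 - (-3)·3.0000) / (-8) = -1.7500;  x ← (1−ω)·2.0000 + ω·-1.7500 = 0.1250
  y: GS value = (7 - (-2)·0.1250 - (2)·3.0000) / (7) = 0.1786;  y ← (1−ω)·-3.0000 + ω·0.1786 = -1.4107
  z: GS value = (6 - (-4)·0.1250 - (-1)·-1.4107) / (8) = 0.6362;  z ← (1−ω)·3.0000 + ω·0.6362 = 1.8181

(0.1250, -1.4107, 1.8181)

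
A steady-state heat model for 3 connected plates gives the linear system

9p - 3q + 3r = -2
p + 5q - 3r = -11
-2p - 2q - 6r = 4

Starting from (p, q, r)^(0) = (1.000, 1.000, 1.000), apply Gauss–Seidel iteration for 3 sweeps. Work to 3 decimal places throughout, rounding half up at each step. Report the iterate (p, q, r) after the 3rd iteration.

Iteration 1:
  p = (-2 - (-3)·1.000 - (3)·1.000) / (9) = -0.222
  q = (-11 - (1)·-0.222 - (-3)·1.000) / (5) = -1.556
  r = (4 - (-2)·-0.222 - (-2)·-1.556) / (-6) = -0.074
Iteration 2:
  p = (-2 - (-3)·-1.556 - (3)·-0.074) / (9) = -0.716
  q = (-11 - (1)·-0.716 - (-3)·-0.074) / (5) = -2.101
  r = (4 - (-2)·-0.716 - (-2)·-2.101) / (-6) = 0.272
Iteration 3:
  p = (-2 - (-3)·-2.101 - (3)·0.272) / (9) = -1.013
  q = (-11 - (1)·-1.013 - (-3)·0.272) / (5) = -1.834
  r = (4 - (-2)·-1.013 - (-2)·-1.834) / (-6) = 0.282

(-1.013, -1.834, 0.282)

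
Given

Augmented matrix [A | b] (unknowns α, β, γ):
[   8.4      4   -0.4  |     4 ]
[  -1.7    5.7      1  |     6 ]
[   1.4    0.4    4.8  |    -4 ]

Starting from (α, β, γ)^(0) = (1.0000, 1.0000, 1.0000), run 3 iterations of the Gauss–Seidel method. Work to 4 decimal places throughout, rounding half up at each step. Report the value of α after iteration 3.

-0.1478

Iteration 1:
  α = (4 - (4)·1.0000 - (-0.4)·1.0000) / (8.4) = 0.0476
  β = (6 - (-1.7)·0.0476 - (1)·1.0000) / (5.7) = 0.8914
  γ = (-4 - (1.4)·0.0476 - (0.4)·0.8914) / (4.8) = -0.9215
Iteration 2:
  α = (4 - (4)·0.8914 - (-0.4)·-0.9215) / (8.4) = 0.0078
  β = (6 - (-1.7)·0.0078 - (1)·-0.9215) / (5.7) = 1.2166
  γ = (-4 - (1.4)·0.0078 - (0.4)·1.2166) / (4.8) = -0.9370
Iteration 3:
  α = (4 - (4)·1.2166 - (-0.4)·-0.9370) / (8.4) = -0.1478
  β = (6 - (-1.7)·-0.1478 - (1)·-0.9370) / (5.7) = 1.1729
  γ = (-4 - (1.4)·-0.1478 - (0.4)·1.1729) / (4.8) = -0.8880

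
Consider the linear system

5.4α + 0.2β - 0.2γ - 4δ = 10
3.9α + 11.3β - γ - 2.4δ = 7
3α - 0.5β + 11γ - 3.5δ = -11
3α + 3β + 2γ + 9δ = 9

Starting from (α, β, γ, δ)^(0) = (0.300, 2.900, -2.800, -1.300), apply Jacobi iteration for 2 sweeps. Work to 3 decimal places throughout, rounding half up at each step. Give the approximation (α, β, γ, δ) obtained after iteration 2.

(2.213, 0.383, -1.008, 1.080)

Iteration 1:
  α = (10 - (0.2)·2.900 - (-0.2)·-2.800 - (-4)·-1.300) / (5.4) = 0.678
  β = (7 - (3.9)·0.300 - (-1)·-2.800 - (-2.4)·-1.300) / (11.3) = -0.008
  γ = (-11 - (3)·0.300 - (-0.5)·2.900 - (-3.5)·-1.300) / (11) = -1.364
  δ = (9 - (3)·0.300 - (3)·2.900 - (2)·-2.800) / (9) = 0.556
Iteration 2:
  α = (10 - (0.2)·-0.008 - (-0.2)·-1.364 - (-4)·0.556) / (5.4) = 2.213
  β = (7 - (3.9)·0.678 - (-1)·-1.364 - (-2.4)·0.556) / (11.3) = 0.383
  γ = (-11 - (3)·0.678 - (-0.5)·-0.008 - (-3.5)·0.556) / (11) = -1.008
  δ = (9 - (3)·0.678 - (3)·-0.008 - (2)·-1.364) / (9) = 1.080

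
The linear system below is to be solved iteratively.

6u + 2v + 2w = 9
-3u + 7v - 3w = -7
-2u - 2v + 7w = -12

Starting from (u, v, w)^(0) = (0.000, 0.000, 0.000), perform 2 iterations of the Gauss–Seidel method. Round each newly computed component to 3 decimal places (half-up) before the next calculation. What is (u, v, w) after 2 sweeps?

Iteration 1:
  u = (9 - (2)·0.000 - (2)·0.000) / (6) = 1.500
  v = (-7 - (-3)·1.500 - (-3)·0.000) / (7) = -0.357
  w = (-12 - (-2)·1.500 - (-2)·-0.357) / (7) = -1.388
Iteration 2:
  u = (9 - (2)·-0.357 - (2)·-1.388) / (6) = 2.082
  v = (-7 - (-3)·2.082 - (-3)·-1.388) / (7) = -0.703
  w = (-12 - (-2)·2.082 - (-2)·-0.703) / (7) = -1.320

(2.082, -0.703, -1.320)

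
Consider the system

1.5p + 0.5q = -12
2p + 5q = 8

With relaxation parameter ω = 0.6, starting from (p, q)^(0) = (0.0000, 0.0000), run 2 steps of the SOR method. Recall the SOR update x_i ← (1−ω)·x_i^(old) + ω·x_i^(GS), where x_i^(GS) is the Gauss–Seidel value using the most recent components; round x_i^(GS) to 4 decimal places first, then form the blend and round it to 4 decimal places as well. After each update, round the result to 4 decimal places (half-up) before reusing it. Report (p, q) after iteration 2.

(-7.1424, 3.5190)

Iteration 1:
  p: GS value = (-12 - (0.5)·0.0000) / (1.5) = -8.0000;  p ← (1−ω)·0.0000 + ω·-8.0000 = -4.8000
  q: GS value = (8 - (2)·-4.8000) / (5) = 3.5200;  q ← (1−ω)·0.0000 + ω·3.5200 = 2.1120
Iteration 2:
  p: GS value = (-12 - (0.5)·2.1120) / (1.5) = -8.7040;  p ← (1−ω)·-4.8000 + ω·-8.7040 = -7.1424
  q: GS value = (8 - (2)·-7.1424) / (5) = 4.4570;  q ← (1−ω)·2.1120 + ω·4.4570 = 3.5190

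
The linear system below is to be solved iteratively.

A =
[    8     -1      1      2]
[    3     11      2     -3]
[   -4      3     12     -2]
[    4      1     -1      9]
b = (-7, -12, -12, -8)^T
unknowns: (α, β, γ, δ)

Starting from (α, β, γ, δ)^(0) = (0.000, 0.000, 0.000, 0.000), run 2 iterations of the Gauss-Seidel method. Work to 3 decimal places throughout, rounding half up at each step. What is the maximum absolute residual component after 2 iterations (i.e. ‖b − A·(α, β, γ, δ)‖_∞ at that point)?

0.194

Iteration 1:
  α = (-7 - (-1)·0.000 - (1)·0.000 - (2)·0.000) / (8) = -0.875
  β = (-12 - (3)·-0.875 - (2)·0.000 - (-3)·0.000) / (11) = -0.852
  γ = (-12 - (-4)·-0.875 - (3)·-0.852 - (-2)·0.000) / (12) = -1.079
  δ = (-8 - (4)·-0.875 - (1)·-0.852 - (-1)·-1.079) / (9) = -0.525
Iteration 2:
  α = (-7 - (-1)·-0.852 - (1)·-1.079 - (2)·-0.525) / (8) = -0.715
  β = (-12 - (3)·-0.715 - (2)·-1.079 - (-3)·-0.525) / (11) = -0.843
  γ = (-12 - (-4)·-0.715 - (3)·-0.843 - (-2)·-0.525) / (12) = -1.115
  δ = (-8 - (4)·-0.715 - (1)·-0.843 - (-1)·-1.115) / (9) = -0.601
Residual b − A·x = (0.194, -0.155, -0.153, -0.003); ∞-norm = 0.194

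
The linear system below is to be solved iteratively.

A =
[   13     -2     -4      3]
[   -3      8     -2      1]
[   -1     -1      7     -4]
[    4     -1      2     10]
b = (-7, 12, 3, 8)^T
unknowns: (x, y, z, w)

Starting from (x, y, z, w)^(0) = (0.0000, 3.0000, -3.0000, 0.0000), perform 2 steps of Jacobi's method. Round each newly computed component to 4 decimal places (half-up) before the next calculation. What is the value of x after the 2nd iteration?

-0.5517

Iteration 1:
  x = (-7 - (-2)·3.0000 - (-4)·-3.0000 - (3)·0.0000) / (13) = -1.0000
  y = (12 - (-3)·0.0000 - (-2)·-3.0000 - (1)·0.0000) / (8) = 0.7500
  z = (3 - (-1)·0.0000 - (-1)·3.0000 - (-4)·0.0000) / (7) = 0.8571
  w = (8 - (4)·0.0000 - (-1)·3.0000 - (2)·-3.0000) / (10) = 1.7000
Iteration 2:
  x = (-7 - (-2)·0.7500 - (-4)·0.8571 - (3)·1.7000) / (13) = -0.5517
  y = (12 - (-3)·-1.0000 - (-2)·0.8571 - (1)·1.7000) / (8) = 1.1268
  z = (3 - (-1)·-1.0000 - (-1)·0.7500 - (-4)·1.7000) / (7) = 1.3643
  w = (8 - (4)·-1.0000 - (-1)·0.7500 - (2)·0.8571) / (10) = 1.1036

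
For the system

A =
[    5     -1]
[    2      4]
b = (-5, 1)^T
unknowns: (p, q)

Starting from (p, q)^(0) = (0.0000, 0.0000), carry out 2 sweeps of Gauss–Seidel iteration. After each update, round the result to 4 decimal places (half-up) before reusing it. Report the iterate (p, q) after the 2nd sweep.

Iteration 1:
  p = (-5 - (-1)·0.0000) / (5) = -1.0000
  q = (1 - (2)·-1.0000) / (4) = 0.7500
Iteration 2:
  p = (-5 - (-1)·0.7500) / (5) = -0.8500
  q = (1 - (2)·-0.8500) / (4) = 0.6750

(-0.8500, 0.6750)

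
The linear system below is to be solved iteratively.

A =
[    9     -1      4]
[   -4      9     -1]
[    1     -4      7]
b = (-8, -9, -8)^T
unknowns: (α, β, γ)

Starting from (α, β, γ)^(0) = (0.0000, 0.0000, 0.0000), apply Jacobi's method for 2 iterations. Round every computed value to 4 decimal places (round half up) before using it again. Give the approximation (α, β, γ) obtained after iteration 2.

(-0.4920, -1.5221, -1.5873)

Iteration 1:
  α = (-8 - (-1)·0.0000 - (4)·0.0000) / (9) = -0.8889
  β = (-9 - (-4)·0.0000 - (-1)·0.0000) / (9) = -1.0000
  γ = (-8 - (1)·0.0000 - (-4)·0.0000) / (7) = -1.1429
Iteration 2:
  α = (-8 - (-1)·-1.0000 - (4)·-1.1429) / (9) = -0.4920
  β = (-9 - (-4)·-0.8889 - (-1)·-1.1429) / (9) = -1.5221
  γ = (-8 - (1)·-0.8889 - (-4)·-1.0000) / (7) = -1.5873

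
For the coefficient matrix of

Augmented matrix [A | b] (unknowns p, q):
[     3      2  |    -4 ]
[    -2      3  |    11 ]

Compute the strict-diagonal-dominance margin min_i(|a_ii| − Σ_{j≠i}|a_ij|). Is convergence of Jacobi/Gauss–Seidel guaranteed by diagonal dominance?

row 1: |3| − (2) = 1
row 2: |3| − (2) = 1
minimum over rows = 1 → strictly diagonally dominant (convergence guaranteed)

1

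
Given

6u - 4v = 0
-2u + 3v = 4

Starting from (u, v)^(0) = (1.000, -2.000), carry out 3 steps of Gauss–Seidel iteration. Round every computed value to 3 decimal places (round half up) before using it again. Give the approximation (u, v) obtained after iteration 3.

Iteration 1:
  u = (0 - (-4)·-2.000) / (6) = -1.333
  v = (4 - (-2)·-1.333) / (3) = 0.445
Iteration 2:
  u = (0 - (-4)·0.445) / (6) = 0.297
  v = (4 - (-2)·0.297) / (3) = 1.531
Iteration 3:
  u = (0 - (-4)·1.531) / (6) = 1.021
  v = (4 - (-2)·1.021) / (3) = 2.014

(1.021, 2.014)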